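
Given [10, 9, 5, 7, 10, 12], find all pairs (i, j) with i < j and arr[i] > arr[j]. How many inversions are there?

Finding inversions in [10, 9, 5, 7, 10, 12]:

(0, 1): arr[0]=10 > arr[1]=9
(0, 2): arr[0]=10 > arr[2]=5
(0, 3): arr[0]=10 > arr[3]=7
(1, 2): arr[1]=9 > arr[2]=5
(1, 3): arr[1]=9 > arr[3]=7

Total inversions: 5

The array has 5 inversion(s): (0,1), (0,2), (0,3), (1,2), (1,3). Each pair (i,j) satisfies i < j and arr[i] > arr[j].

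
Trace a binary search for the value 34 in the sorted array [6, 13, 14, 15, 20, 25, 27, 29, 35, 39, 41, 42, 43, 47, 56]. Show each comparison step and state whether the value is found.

Binary search for 34 in [6, 13, 14, 15, 20, 25, 27, 29, 35, 39, 41, 42, 43, 47, 56]:

lo=0, hi=14, mid=7, arr[mid]=29 -> 29 < 34, search right half
lo=8, hi=14, mid=11, arr[mid]=42 -> 42 > 34, search left half
lo=8, hi=10, mid=9, arr[mid]=39 -> 39 > 34, search left half
lo=8, hi=8, mid=8, arr[mid]=35 -> 35 > 34, search left half
lo=8 > hi=7, target 34 not found

Binary search determines that 34 is not in the array after 4 comparisons. The search space was exhausted without finding the target.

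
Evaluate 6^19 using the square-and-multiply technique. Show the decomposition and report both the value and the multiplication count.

Computing 6^19 by squaring (build up from 6^1; each line after the first costs one multiplication):

6^1 = 6
6^2 = (6^1)^2 = 6^2 = 36
6^4 = (6^2)^2 = 36^2 = 1296
6^8 = (6^4)^2 = 1296^2 = 1679616
6^9 = 6 * 6^8 = 6 * 1679616 = 10077696
6^18 = (6^9)^2 = 10077696^2 = 101559956668416
6^19 = 6 * 6^18 = 6 * 101559956668416 = 609359740010496

Result: 609359740010496
Multiplications needed: 6 (6 lines after 6^1)

6^19 = 609359740010496. Using exponentiation by squaring, this requires 6 multiplications. The key idea: if the exponent is even, square the half-power; if odd, multiply by the base once.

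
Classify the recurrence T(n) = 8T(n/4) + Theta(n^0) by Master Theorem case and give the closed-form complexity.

Master Theorem for T(n) = 8T(n/4) + O(n^0):

a = 8, b = 4, c = 0
log_b(a) = log_4(8) = 1.5000

Case 1: c = 0 < log_4(8) = 1.5000
T(n) = O(n^(log_4 8))

For T(n) = 8T(n/4) + O(n^0): log_4(8) = 1.5000. This is Case 1 of the Master Theorem (c < log_b(a), work dominated by leaves), giving O(n^(log_4 8)).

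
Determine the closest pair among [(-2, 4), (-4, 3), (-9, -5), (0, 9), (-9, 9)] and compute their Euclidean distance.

Computing all pairwise distances among 5 points:

d((-2, 4), (-4, 3)) = 2.2361 <-- minimum
d((-2, 4), (-9, -5)) = 11.4018
d((-2, 4), (0, 9)) = 5.3852
d((-2, 4), (-9, 9)) = 8.6023
d((-4, 3), (-9, -5)) = 9.434
d((-4, 3), (0, 9)) = 7.2111
d((-4, 3), (-9, 9)) = 7.8102
d((-9, -5), (0, 9)) = 16.6433
d((-9, -5), (-9, 9)) = 14.0
d((0, 9), (-9, 9)) = 9.0

Closest pair: (-2, 4) and (-4, 3) with distance 2.2361

The closest pair is (-2, 4) and (-4, 3) with Euclidean distance 2.2361. For 5 points, brute-force pairwise comparison is shown above. For large n, the divide-and-conquer algorithm (sort by x, recurse on halves, check the dividing strip) achieves O(n log n).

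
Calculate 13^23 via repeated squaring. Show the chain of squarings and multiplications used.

Computing 13^23 by squaring (build up from 13^1; each line after the first costs one multiplication):

13^1 = 13
13^2 = (13^1)^2 = 13^2 = 169
13^4 = (13^2)^2 = 169^2 = 28561
13^5 = 13 * 13^4 = 13 * 28561 = 371293
13^10 = (13^5)^2 = 371293^2 = 137858491849
13^11 = 13 * 13^10 = 13 * 137858491849 = 1792160394037
13^22 = (13^11)^2 = 1792160394037^2 = 3211838877954855105157369
13^23 = 13 * 13^22 = 13 * 3211838877954855105157369 = 41753905413413116367045797

Result: 41753905413413116367045797
Multiplications needed: 7 (7 lines after 13^1)

13^23 = 41753905413413116367045797. Using exponentiation by squaring, this requires 7 multiplications. The key idea: if the exponent is even, square the half-power; if odd, multiply by the base once.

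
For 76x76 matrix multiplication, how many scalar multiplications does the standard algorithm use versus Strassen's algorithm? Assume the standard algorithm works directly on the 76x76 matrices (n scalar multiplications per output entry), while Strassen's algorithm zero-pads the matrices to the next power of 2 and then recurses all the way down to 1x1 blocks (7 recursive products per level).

Matrix multiplication for 76x76 matrices:

Strassen's algorithm requires power-of-2 dimensions. Pad 76x76 to 128x128 (next power of 2).

Standard algorithm: 76^3 = 438976 multiplications
Strassen's algorithm: 7^(log2(128)) = 7^7 = 823543 multiplications
Difference: 438976 - 823543 = -384567 (Strassen uses MORE here due to padding overhead — for small or just-over-power-of-2 n, padding can outweigh the per-level savings)

Standard: 438976 multiplications (76^3). Strassen: 823543 multiplications (7^7, after padding to 128x128). Strassen reduces 8 recursive multiplications to 7 at each level.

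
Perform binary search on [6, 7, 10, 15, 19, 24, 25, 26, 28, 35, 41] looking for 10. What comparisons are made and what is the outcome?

Binary search for 10 in [6, 7, 10, 15, 19, 24, 25, 26, 28, 35, 41]:

lo=0, hi=10, mid=5, arr[mid]=24 -> 24 > 10, search left half
lo=0, hi=4, mid=2, arr[mid]=10 -> Found target at index 2!

Binary search finds 10 at index 2 after 2 comparisons. The search repeatedly halves the search space by comparing with the middle element.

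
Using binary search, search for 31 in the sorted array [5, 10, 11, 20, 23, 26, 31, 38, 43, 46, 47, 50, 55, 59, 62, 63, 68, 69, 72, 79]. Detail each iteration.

Binary search for 31 in [5, 10, 11, 20, 23, 26, 31, 38, 43, 46, 47, 50, 55, 59, 62, 63, 68, 69, 72, 79]:

lo=0, hi=19, mid=9, arr[mid]=46 -> 46 > 31, search left half
lo=0, hi=8, mid=4, arr[mid]=23 -> 23 < 31, search right half
lo=5, hi=8, mid=6, arr[mid]=31 -> Found target at index 6!

Binary search finds 31 at index 6 after 3 comparisons. The search repeatedly halves the search space by comparing with the middle element.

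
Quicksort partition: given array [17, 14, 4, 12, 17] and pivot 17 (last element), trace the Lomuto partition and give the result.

Lomuto partition with pivot = 17:

Initial array: [17, 14, 4, 12, 17]

arr[0]=17 <= 17: swap with position 0, array becomes [17, 14, 4, 12, 17]
arr[1]=14 <= 17: swap with position 1, array becomes [17, 14, 4, 12, 17]
arr[2]=4 <= 17: swap with position 2, array becomes [17, 14, 4, 12, 17]
arr[3]=12 <= 17: swap with position 3, array becomes [17, 14, 4, 12, 17]

Place pivot at position 4: [17, 14, 4, 12, 17]
Pivot position: 4

After partitioning with pivot 17, the array becomes [17, 14, 4, 12, 17]. The pivot is placed at index 4. All elements to the left of the pivot are <= 17, and all elements to the right are > 17.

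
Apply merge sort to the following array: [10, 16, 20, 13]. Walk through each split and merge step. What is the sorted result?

Merge sort trace:

Split: [10, 16, 20, 13] -> [10, 16] and [20, 13]
  Split: [10, 16] -> [10] and [16]
  Merge: [10] + [16] -> [10, 16]
  Split: [20, 13] -> [20] and [13]
  Merge: [20] + [13] -> [13, 20]
Merge: [10, 16] + [13, 20] -> [10, 13, 16, 20]

Final sorted array: [10, 13, 16, 20]

The merge sort proceeds by recursively splitting the array and merging sorted halves.
After all merges, the sorted array is [10, 13, 16, 20].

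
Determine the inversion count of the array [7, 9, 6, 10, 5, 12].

Finding inversions in [7, 9, 6, 10, 5, 12]:

(0, 2): arr[0]=7 > arr[2]=6
(0, 4): arr[0]=7 > arr[4]=5
(1, 2): arr[1]=9 > arr[2]=6
(1, 4): arr[1]=9 > arr[4]=5
(2, 4): arr[2]=6 > arr[4]=5
(3, 4): arr[3]=10 > arr[4]=5

Total inversions: 6

The array has 6 inversion(s): (0,2), (0,4), (1,2), (1,4), (2,4), (3,4). Each pair (i,j) satisfies i < j and arr[i] > arr[j].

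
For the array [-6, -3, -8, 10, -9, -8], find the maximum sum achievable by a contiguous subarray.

Using Kadane's algorithm on [-6, -3, -8, 10, -9, -8]:

Scanning through the array:
Position 1 (value -3): max_ending_here = -3, max_so_far = -3
Position 2 (value -8): max_ending_here = -8, max_so_far = -3
Position 3 (value 10): max_ending_here = 10, max_so_far = 10
Position 4 (value -9): max_ending_here = 1, max_so_far = 10
Position 5 (value -8): max_ending_here = -7, max_so_far = 10

Maximum subarray: [10]
Maximum sum: 10

The maximum subarray is [10] with sum 10. This subarray runs from index 3 to index 3.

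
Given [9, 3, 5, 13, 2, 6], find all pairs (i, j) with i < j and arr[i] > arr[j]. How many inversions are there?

Finding inversions in [9, 3, 5, 13, 2, 6]:

(0, 1): arr[0]=9 > arr[1]=3
(0, 2): arr[0]=9 > arr[2]=5
(0, 4): arr[0]=9 > arr[4]=2
(0, 5): arr[0]=9 > arr[5]=6
(1, 4): arr[1]=3 > arr[4]=2
(2, 4): arr[2]=5 > arr[4]=2
(3, 4): arr[3]=13 > arr[4]=2
(3, 5): arr[3]=13 > arr[5]=6

Total inversions: 8

The array has 8 inversion(s): (0,1), (0,2), (0,4), (0,5), (1,4), (2,4), (3,4), (3,5). Each pair (i,j) satisfies i < j and arr[i] > arr[j].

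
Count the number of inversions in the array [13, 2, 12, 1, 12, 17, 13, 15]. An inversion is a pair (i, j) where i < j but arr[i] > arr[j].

Finding inversions in [13, 2, 12, 1, 12, 17, 13, 15]:

(0, 1): arr[0]=13 > arr[1]=2
(0, 2): arr[0]=13 > arr[2]=12
(0, 3): arr[0]=13 > arr[3]=1
(0, 4): arr[0]=13 > arr[4]=12
(1, 3): arr[1]=2 > arr[3]=1
(2, 3): arr[2]=12 > arr[3]=1
(5, 6): arr[5]=17 > arr[6]=13
(5, 7): arr[5]=17 > arr[7]=15

Total inversions: 8

The array has 8 inversion(s): (0,1), (0,2), (0,3), (0,4), (1,3), (2,3), (5,6), (5,7). Each pair (i,j) satisfies i < j and arr[i] > arr[j].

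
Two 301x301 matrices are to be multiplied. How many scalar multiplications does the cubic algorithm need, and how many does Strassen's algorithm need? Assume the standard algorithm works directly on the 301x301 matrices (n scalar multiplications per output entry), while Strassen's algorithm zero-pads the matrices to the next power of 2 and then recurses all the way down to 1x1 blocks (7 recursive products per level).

Matrix multiplication for 301x301 matrices:

Strassen's algorithm requires power-of-2 dimensions. Pad 301x301 to 512x512 (next power of 2).

Standard algorithm: 301^3 = 27270901 multiplications
Strassen's algorithm: 7^(log2(512)) = 7^9 = 40353607 multiplications
Difference: 27270901 - 40353607 = -13082706 (Strassen uses MORE here due to padding overhead — for small or just-over-power-of-2 n, padding can outweigh the per-level savings)

Standard: 27270901 multiplications (301^3). Strassen: 40353607 multiplications (7^9, after padding to 512x512). Strassen reduces 8 recursive multiplications to 7 at each level.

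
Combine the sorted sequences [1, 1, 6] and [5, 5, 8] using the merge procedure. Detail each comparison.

Merging process:

Compare 1 vs 5: take 1 from left. Merged: [1]
Compare 1 vs 5: take 1 from left. Merged: [1, 1]
Compare 6 vs 5: take 5 from right. Merged: [1, 1, 5]
Compare 6 vs 5: take 5 from right. Merged: [1, 1, 5, 5]
Compare 6 vs 8: take 6 from left. Merged: [1, 1, 5, 5, 6]
Append remaining from right: [8]. Merged: [1, 1, 5, 5, 6, 8]

Final merged array: [1, 1, 5, 5, 6, 8]
Total comparisons: 5

The merged array is [1, 1, 5, 5, 6, 8], requiring 5 comparisons. The merge step runs in O(n) time where n is the total number of elements.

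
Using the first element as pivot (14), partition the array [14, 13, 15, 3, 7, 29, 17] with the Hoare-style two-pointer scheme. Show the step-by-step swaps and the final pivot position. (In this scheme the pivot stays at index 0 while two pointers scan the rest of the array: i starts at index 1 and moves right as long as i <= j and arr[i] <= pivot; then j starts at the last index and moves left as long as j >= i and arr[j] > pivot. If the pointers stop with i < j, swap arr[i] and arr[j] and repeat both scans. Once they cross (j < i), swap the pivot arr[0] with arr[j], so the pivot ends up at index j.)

Hoare-style two-pointer partition with pivot = 14:

Initial array: [14, 13, 15, 3, 7, 29, 17]

Pointers start at i = 1, j = 6.
i stops at index 2 (arr[2]=15 > 14), j stops at index 4 (arr[4]=7 <= 14): swap arr[2] and arr[4], array becomes [14, 13, 7, 3, 15, 29, 17]
i ends at 4, j ends at 3: the pointers have crossed (j < i), so scanning stops.

Swap pivot arr[0] with arr[3] to place pivot at position 3: [3, 13, 7, 14, 15, 29, 17]
Pivot position: 3

After partitioning with pivot 14, the array becomes [3, 13, 7, 14, 15, 29, 17]. The pivot is placed at index 3. All elements to the left of the pivot are <= 14, and all elements to the right are > 14.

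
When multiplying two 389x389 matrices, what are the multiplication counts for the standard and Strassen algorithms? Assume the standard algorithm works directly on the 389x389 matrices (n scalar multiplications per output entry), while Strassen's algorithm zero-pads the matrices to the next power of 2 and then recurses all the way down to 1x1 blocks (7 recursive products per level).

Matrix multiplication for 389x389 matrices:

Strassen's algorithm requires power-of-2 dimensions. Pad 389x389 to 512x512 (next power of 2).

Standard algorithm: 389^3 = 58863869 multiplications
Strassen's algorithm: 7^(log2(512)) = 7^9 = 40353607 multiplications
Savings: 58863869 - 40353607 = 18510262 multiplications

Standard: 58863869 multiplications (389^3). Strassen: 40353607 multiplications (7^9, after padding to 512x512). Strassen reduces 8 recursive multiplications to 7 at each level.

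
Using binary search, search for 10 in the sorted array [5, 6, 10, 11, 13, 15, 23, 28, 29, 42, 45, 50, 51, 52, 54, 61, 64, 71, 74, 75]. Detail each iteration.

Binary search for 10 in [5, 6, 10, 11, 13, 15, 23, 28, 29, 42, 45, 50, 51, 52, 54, 61, 64, 71, 74, 75]:

lo=0, hi=19, mid=9, arr[mid]=42 -> 42 > 10, search left half
lo=0, hi=8, mid=4, arr[mid]=13 -> 13 > 10, search left half
lo=0, hi=3, mid=1, arr[mid]=6 -> 6 < 10, search right half
lo=2, hi=3, mid=2, arr[mid]=10 -> Found target at index 2!

Binary search finds 10 at index 2 after 4 comparisons. The search repeatedly halves the search space by comparing with the middle element.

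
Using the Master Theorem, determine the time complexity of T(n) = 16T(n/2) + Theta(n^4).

Master Theorem for T(n) = 16T(n/2) + O(n^4):

a = 16, b = 2, c = 4
log_b(a) = log_2(16) = 4.0000

Case 2: c = 4 = log_2(16) = 4.0000
T(n) = O(n^4 log n) = O(n^4 log n)

For T(n) = 16T(n/2) + O(n^4): log_2(16) = 4.0000. This is Case 2 of the Master Theorem (c = log_b(a), equal work at all levels), giving O(n^4 log n).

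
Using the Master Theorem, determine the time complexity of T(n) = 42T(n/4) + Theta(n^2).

Master Theorem for T(n) = 42T(n/4) + O(n^2):

a = 42, b = 4, c = 2
log_b(a) = log_4(42) = 2.6962

Case 1: c = 2 < log_4(42) = 2.6962
T(n) = O(n^(log_4 42))

For T(n) = 42T(n/4) + O(n^2): log_4(42) = 2.6962. This is Case 1 of the Master Theorem (c < log_b(a), work dominated by leaves), giving O(n^(log_4 42)).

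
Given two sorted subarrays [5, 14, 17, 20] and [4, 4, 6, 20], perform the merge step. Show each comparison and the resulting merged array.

Merging process:

Compare 5 vs 4: take 4 from right. Merged: [4]
Compare 5 vs 4: take 4 from right. Merged: [4, 4]
Compare 5 vs 6: take 5 from left. Merged: [4, 4, 5]
Compare 14 vs 6: take 6 from right. Merged: [4, 4, 5, 6]
Compare 14 vs 20: take 14 from left. Merged: [4, 4, 5, 6, 14]
Compare 17 vs 20: take 17 from left. Merged: [4, 4, 5, 6, 14, 17]
Compare 20 vs 20: take 20 from left. Merged: [4, 4, 5, 6, 14, 17, 20]
Append remaining from right: [20]. Merged: [4, 4, 5, 6, 14, 17, 20, 20]

Final merged array: [4, 4, 5, 6, 14, 17, 20, 20]
Total comparisons: 7

The merged array is [4, 4, 5, 6, 14, 17, 20, 20], requiring 7 comparisons. The merge step runs in O(n) time where n is the total number of elements.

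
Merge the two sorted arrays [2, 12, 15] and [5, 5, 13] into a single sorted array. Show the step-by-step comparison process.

Merging process:

Compare 2 vs 5: take 2 from left. Merged: [2]
Compare 12 vs 5: take 5 from right. Merged: [2, 5]
Compare 12 vs 5: take 5 from right. Merged: [2, 5, 5]
Compare 12 vs 13: take 12 from left. Merged: [2, 5, 5, 12]
Compare 15 vs 13: take 13 from right. Merged: [2, 5, 5, 12, 13]
Append remaining from left: [15]. Merged: [2, 5, 5, 12, 13, 15]

Final merged array: [2, 5, 5, 12, 13, 15]
Total comparisons: 5

The merged array is [2, 5, 5, 12, 13, 15], requiring 5 comparisons. The merge step runs in O(n) time where n is the total number of elements.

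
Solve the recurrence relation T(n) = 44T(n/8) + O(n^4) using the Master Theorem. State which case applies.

Master Theorem for T(n) = 44T(n/8) + O(n^4):

a = 44, b = 8, c = 4
log_b(a) = log_8(44) = 1.8198

Case 3: c = 4 > log_8(44) = 1.8198
T(n) = O(n^4) = O(n^4)

For T(n) = 44T(n/8) + O(n^4): log_8(44) = 1.8198. This is Case 3 of the Master Theorem (c > log_b(a), work dominated by root), giving O(n^4).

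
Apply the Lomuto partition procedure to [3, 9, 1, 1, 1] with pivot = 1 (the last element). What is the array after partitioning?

Lomuto partition with pivot = 1:

Initial array: [3, 9, 1, 1, 1]

arr[0]=3 > 1: no swap
arr[1]=9 > 1: no swap
arr[2]=1 <= 1: swap with position 0, array becomes [1, 9, 3, 1, 1]
arr[3]=1 <= 1: swap with position 1, array becomes [1, 1, 3, 9, 1]

Place pivot at position 2: [1, 1, 1, 9, 3]
Pivot position: 2

After partitioning with pivot 1, the array becomes [1, 1, 1, 9, 3]. The pivot is placed at index 2. All elements to the left of the pivot are <= 1, and all elements to the right are > 1.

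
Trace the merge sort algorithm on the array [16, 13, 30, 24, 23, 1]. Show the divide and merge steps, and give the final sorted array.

Merge sort trace:

Split: [16, 13, 30, 24, 23, 1] -> [16, 13, 30] and [24, 23, 1]
  Split: [16, 13, 30] -> [16] and [13, 30]
    Split: [13, 30] -> [13] and [30]
    Merge: [13] + [30] -> [13, 30]
  Merge: [16] + [13, 30] -> [13, 16, 30]
  Split: [24, 23, 1] -> [24] and [23, 1]
    Split: [23, 1] -> [23] and [1]
    Merge: [23] + [1] -> [1, 23]
  Merge: [24] + [1, 23] -> [1, 23, 24]
Merge: [13, 16, 30] + [1, 23, 24] -> [1, 13, 16, 23, 24, 30]

Final sorted array: [1, 13, 16, 23, 24, 30]

The merge sort proceeds by recursively splitting the array and merging sorted halves.
After all merges, the sorted array is [1, 13, 16, 23, 24, 30].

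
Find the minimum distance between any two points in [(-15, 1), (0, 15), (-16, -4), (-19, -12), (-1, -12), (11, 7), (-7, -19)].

Computing all pairwise distances among 7 points:

d((-15, 1), (0, 15)) = 20.5183
d((-15, 1), (-16, -4)) = 5.099 <-- minimum
d((-15, 1), (-19, -12)) = 13.6015
d((-15, 1), (-1, -12)) = 19.105
d((-15, 1), (11, 7)) = 26.6833
d((-15, 1), (-7, -19)) = 21.5407
d((0, 15), (-16, -4)) = 24.8395
d((0, 15), (-19, -12)) = 33.0151
d((0, 15), (-1, -12)) = 27.0185
d((0, 15), (11, 7)) = 13.6015
d((0, 15), (-7, -19)) = 34.7131
d((-16, -4), (-19, -12)) = 8.544
d((-16, -4), (-1, -12)) = 17.0
d((-16, -4), (11, 7)) = 29.1548
d((-16, -4), (-7, -19)) = 17.4929
d((-19, -12), (-1, -12)) = 18.0
d((-19, -12), (11, 7)) = 35.5106
d((-19, -12), (-7, -19)) = 13.8924
d((-1, -12), (11, 7)) = 22.4722
d((-1, -12), (-7, -19)) = 9.2195
d((11, 7), (-7, -19)) = 31.6228

Closest pair: (-15, 1) and (-16, -4) with distance 5.099

The closest pair is (-15, 1) and (-16, -4) with Euclidean distance 5.099. For 7 points, brute-force pairwise comparison is shown above. For large n, the divide-and-conquer algorithm (sort by x, recurse on halves, check the dividing strip) achieves O(n log n).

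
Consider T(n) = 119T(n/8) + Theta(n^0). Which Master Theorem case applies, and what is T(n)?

Master Theorem for T(n) = 119T(n/8) + O(n^0):

a = 119, b = 8, c = 0
log_b(a) = log_8(119) = 2.2983

Case 1: c = 0 < log_8(119) = 2.2983
T(n) = O(n^(log_8 119))

For T(n) = 119T(n/8) + O(n^0): log_8(119) = 2.2983. This is Case 1 of the Master Theorem (c < log_b(a), work dominated by leaves), giving O(n^(log_8 119)).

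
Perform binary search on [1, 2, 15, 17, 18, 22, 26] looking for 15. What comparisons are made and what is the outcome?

Binary search for 15 in [1, 2, 15, 17, 18, 22, 26]:

lo=0, hi=6, mid=3, arr[mid]=17 -> 17 > 15, search left half
lo=0, hi=2, mid=1, arr[mid]=2 -> 2 < 15, search right half
lo=2, hi=2, mid=2, arr[mid]=15 -> Found target at index 2!

Binary search finds 15 at index 2 after 3 comparisons. The search repeatedly halves the search space by comparing with the middle element.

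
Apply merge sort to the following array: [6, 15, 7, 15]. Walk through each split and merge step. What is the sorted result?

Merge sort trace:

Split: [6, 15, 7, 15] -> [6, 15] and [7, 15]
  Split: [6, 15] -> [6] and [15]
  Merge: [6] + [15] -> [6, 15]
  Split: [7, 15] -> [7] and [15]
  Merge: [7] + [15] -> [7, 15]
Merge: [6, 15] + [7, 15] -> [6, 7, 15, 15]

Final sorted array: [6, 7, 15, 15]

The merge sort proceeds by recursively splitting the array and merging sorted halves.
After all merges, the sorted array is [6, 7, 15, 15].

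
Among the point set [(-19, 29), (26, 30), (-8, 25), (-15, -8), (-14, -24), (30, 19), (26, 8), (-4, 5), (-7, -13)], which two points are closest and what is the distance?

Computing all pairwise distances among 9 points:

d((-19, 29), (26, 30)) = 45.0111
d((-19, 29), (-8, 25)) = 11.7047
d((-19, 29), (-15, -8)) = 37.2156
d((-19, 29), (-14, -24)) = 53.2353
d((-19, 29), (30, 19)) = 50.01
d((-19, 29), (26, 8)) = 49.6588
d((-19, 29), (-4, 5)) = 28.3019
d((-19, 29), (-7, -13)) = 43.6807
d((26, 30), (-8, 25)) = 34.3657
d((26, 30), (-15, -8)) = 55.9017
d((26, 30), (-14, -24)) = 67.2012
d((26, 30), (30, 19)) = 11.7047
d((26, 30), (26, 8)) = 22.0
d((26, 30), (-4, 5)) = 39.0512
d((26, 30), (-7, -13)) = 54.2033
d((-8, 25), (-15, -8)) = 33.7343
d((-8, 25), (-14, -24)) = 49.366
d((-8, 25), (30, 19)) = 38.4708
d((-8, 25), (26, 8)) = 38.0132
d((-8, 25), (-4, 5)) = 20.3961
d((-8, 25), (-7, -13)) = 38.0132
d((-15, -8), (-14, -24)) = 16.0312
d((-15, -8), (30, 19)) = 52.4786
d((-15, -8), (26, 8)) = 44.0114
d((-15, -8), (-4, 5)) = 17.0294
d((-15, -8), (-7, -13)) = 9.434 <-- minimum
d((-14, -24), (30, 19)) = 61.5224
d((-14, -24), (26, 8)) = 51.225
d((-14, -24), (-4, 5)) = 30.6757
d((-14, -24), (-7, -13)) = 13.0384
d((30, 19), (26, 8)) = 11.7047
d((30, 19), (-4, 5)) = 36.7696
d((30, 19), (-7, -13)) = 48.9183
d((26, 8), (-4, 5)) = 30.1496
d((26, 8), (-7, -13)) = 39.1152
d((-4, 5), (-7, -13)) = 18.2483

Closest pair: (-15, -8) and (-7, -13) with distance 9.434

The closest pair is (-15, -8) and (-7, -13) with Euclidean distance 9.434. For 9 points, brute-force pairwise comparison is shown above. For large n, the divide-and-conquer algorithm (sort by x, recurse on halves, check the dividing strip) achieves O(n log n).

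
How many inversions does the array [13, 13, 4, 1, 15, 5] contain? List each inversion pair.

Finding inversions in [13, 13, 4, 1, 15, 5]:

(0, 2): arr[0]=13 > arr[2]=4
(0, 3): arr[0]=13 > arr[3]=1
(0, 5): arr[0]=13 > arr[5]=5
(1, 2): arr[1]=13 > arr[2]=4
(1, 3): arr[1]=13 > arr[3]=1
(1, 5): arr[1]=13 > arr[5]=5
(2, 3): arr[2]=4 > arr[3]=1
(4, 5): arr[4]=15 > arr[5]=5

Total inversions: 8

The array has 8 inversion(s): (0,2), (0,3), (0,5), (1,2), (1,3), (1,5), (2,3), (4,5). Each pair (i,j) satisfies i < j and arr[i] > arr[j].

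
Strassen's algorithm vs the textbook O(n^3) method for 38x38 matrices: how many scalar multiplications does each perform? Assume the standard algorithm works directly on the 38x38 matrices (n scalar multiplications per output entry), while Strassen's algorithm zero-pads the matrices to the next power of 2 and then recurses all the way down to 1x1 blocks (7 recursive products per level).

Matrix multiplication for 38x38 matrices:

Strassen's algorithm requires power-of-2 dimensions. Pad 38x38 to 64x64 (next power of 2).

Standard algorithm: 38^3 = 54872 multiplications
Strassen's algorithm: 7^(log2(64)) = 7^6 = 117649 multiplications
Difference: 54872 - 117649 = -62777 (Strassen uses MORE here due to padding overhead — for small or just-over-power-of-2 n, padding can outweigh the per-level savings)

Standard: 54872 multiplications (38^3). Strassen: 117649 multiplications (7^6, after padding to 64x64). Strassen reduces 8 recursive multiplications to 7 at each level.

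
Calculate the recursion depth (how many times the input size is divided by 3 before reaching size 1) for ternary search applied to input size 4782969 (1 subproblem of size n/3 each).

For divide and conquer with division factor 3:

Problem sizes at each level:
Level 0: 4782969
Level 1: 1594323
Level 2: 531441
Level 3: 177147
Level 4: 59049
Level 5: 19683
Level 6: 6561
Level 7: 2187
Level 8: 729
Level 9: 243
Level 10: 81
Level 11: 27
Level 12: 9
Level 13: 3
Level 14: 1

The root is level 0 and the size-1 base case is level 14 (the tree spans levels 0 through 14, i.e. 15 levels counting the root), so the depth is the number of divisions: log_3(4782969) = 14

The recursion tree depth is log_3(4782969) = 14. At each level, the problem size is divided by 3, so it takes 14 divisions to reduce to a base case of size 1. The algorithm makes 1 recursive call at each level.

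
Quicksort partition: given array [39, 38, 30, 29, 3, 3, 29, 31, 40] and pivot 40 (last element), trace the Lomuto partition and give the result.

Lomuto partition with pivot = 40:

Initial array: [39, 38, 30, 29, 3, 3, 29, 31, 40]

arr[0]=39 <= 40: swap with position 0, array becomes [39, 38, 30, 29, 3, 3, 29, 31, 40]
arr[1]=38 <= 40: swap with position 1, array becomes [39, 38, 30, 29, 3, 3, 29, 31, 40]
arr[2]=30 <= 40: swap with position 2, array becomes [39, 38, 30, 29, 3, 3, 29, 31, 40]
arr[3]=29 <= 40: swap with position 3, array becomes [39, 38, 30, 29, 3, 3, 29, 31, 40]
arr[4]=3 <= 40: swap with position 4, array becomes [39, 38, 30, 29, 3, 3, 29, 31, 40]
arr[5]=3 <= 40: swap with position 5, array becomes [39, 38, 30, 29, 3, 3, 29, 31, 40]
arr[6]=29 <= 40: swap with position 6, array becomes [39, 38, 30, 29, 3, 3, 29, 31, 40]
arr[7]=31 <= 40: swap with position 7, array becomes [39, 38, 30, 29, 3, 3, 29, 31, 40]

Place pivot at position 8: [39, 38, 30, 29, 3, 3, 29, 31, 40]
Pivot position: 8

After partitioning with pivot 40, the array becomes [39, 38, 30, 29, 3, 3, 29, 31, 40]. The pivot is placed at index 8. All elements to the left of the pivot are <= 40, and all elements to the right are > 40.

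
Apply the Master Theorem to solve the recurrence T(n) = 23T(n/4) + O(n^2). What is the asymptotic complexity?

Master Theorem for T(n) = 23T(n/4) + O(n^2):

a = 23, b = 4, c = 2
log_b(a) = log_4(23) = 2.2618

Case 1: c = 2 < log_4(23) = 2.2618
T(n) = O(n^(log_4 23))

For T(n) = 23T(n/4) + O(n^2): log_4(23) = 2.2618. This is Case 1 of the Master Theorem (c < log_b(a), work dominated by leaves), giving O(n^(log_4 23)).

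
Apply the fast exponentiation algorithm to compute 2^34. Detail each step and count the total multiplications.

Computing 2^34 by squaring (build up from 2^1; each line after the first costs one multiplication):

2^1 = 2
2^2 = (2^1)^2 = 2^2 = 4
2^4 = (2^2)^2 = 4^2 = 16
2^8 = (2^4)^2 = 16^2 = 256
2^16 = (2^8)^2 = 256^2 = 65536
2^17 = 2 * 2^16 = 2 * 65536 = 131072
2^34 = (2^17)^2 = 131072^2 = 17179869184

Result: 17179869184
Multiplications needed: 6 (6 lines after 2^1)

2^34 = 17179869184. Using exponentiation by squaring, this requires 6 multiplications. The key idea: if the exponent is even, square the half-power; if odd, multiply by the base once.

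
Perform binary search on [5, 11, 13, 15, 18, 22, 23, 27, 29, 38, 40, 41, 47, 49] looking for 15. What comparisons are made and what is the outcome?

Binary search for 15 in [5, 11, 13, 15, 18, 22, 23, 27, 29, 38, 40, 41, 47, 49]:

lo=0, hi=13, mid=6, arr[mid]=23 -> 23 > 15, search left half
lo=0, hi=5, mid=2, arr[mid]=13 -> 13 < 15, search right half
lo=3, hi=5, mid=4, arr[mid]=18 -> 18 > 15, search left half
lo=3, hi=3, mid=3, arr[mid]=15 -> Found target at index 3!

Binary search finds 15 at index 3 after 4 comparisons. The search repeatedly halves the search space by comparing with the middle element.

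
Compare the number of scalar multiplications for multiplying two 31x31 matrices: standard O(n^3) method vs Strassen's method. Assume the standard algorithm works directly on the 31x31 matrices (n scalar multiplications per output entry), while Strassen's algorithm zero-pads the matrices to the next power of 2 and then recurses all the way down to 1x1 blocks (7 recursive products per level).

Matrix multiplication for 31x31 matrices:

Strassen's algorithm requires power-of-2 dimensions. Pad 31x31 to 32x32 (next power of 2).

Standard algorithm: 31^3 = 29791 multiplications
Strassen's algorithm: 7^(log2(32)) = 7^5 = 16807 multiplications
Savings: 29791 - 16807 = 12984 multiplications

Standard: 29791 multiplications (31^3). Strassen: 16807 multiplications (7^5, after padding to 32x32). Strassen reduces 8 recursive multiplications to 7 at each level.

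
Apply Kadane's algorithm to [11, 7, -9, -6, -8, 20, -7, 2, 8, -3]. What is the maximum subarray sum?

Using Kadane's algorithm on [11, 7, -9, -6, -8, 20, -7, 2, 8, -3]:

Scanning through the array:
Position 1 (value 7): max_ending_here = 18, max_so_far = 18
Position 2 (value -9): max_ending_here = 9, max_so_far = 18
Position 3 (value -6): max_ending_here = 3, max_so_far = 18
Position 4 (value -8): max_ending_here = -5, max_so_far = 18
Position 5 (value 20): max_ending_here = 20, max_so_far = 20
Position 6 (value -7): max_ending_here = 13, max_so_far = 20
Position 7 (value 2): max_ending_here = 15, max_so_far = 20
Position 8 (value 8): max_ending_here = 23, max_so_far = 23
Position 9 (value -3): max_ending_here = 20, max_so_far = 23

Maximum subarray: [20, -7, 2, 8]
Maximum sum: 23

The maximum subarray is [20, -7, 2, 8] with sum 23. This subarray runs from index 5 to index 8.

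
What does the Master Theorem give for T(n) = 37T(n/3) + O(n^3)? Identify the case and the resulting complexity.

Master Theorem for T(n) = 37T(n/3) + O(n^3):

a = 37, b = 3, c = 3
log_b(a) = log_3(37) = 3.2868

Case 1: c = 3 < log_3(37) = 3.2868
T(n) = O(n^(log_3 37))

For T(n) = 37T(n/3) + O(n^3): log_3(37) = 3.2868. This is Case 1 of the Master Theorem (c < log_b(a), work dominated by leaves), giving O(n^(log_3 37)).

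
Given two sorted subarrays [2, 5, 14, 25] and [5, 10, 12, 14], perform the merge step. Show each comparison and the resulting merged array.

Merging process:

Compare 2 vs 5: take 2 from left. Merged: [2]
Compare 5 vs 5: take 5 from left. Merged: [2, 5]
Compare 14 vs 5: take 5 from right. Merged: [2, 5, 5]
Compare 14 vs 10: take 10 from right. Merged: [2, 5, 5, 10]
Compare 14 vs 12: take 12 from right. Merged: [2, 5, 5, 10, 12]
Compare 14 vs 14: take 14 from left. Merged: [2, 5, 5, 10, 12, 14]
Compare 25 vs 14: take 14 from right. Merged: [2, 5, 5, 10, 12, 14, 14]
Append remaining from left: [25]. Merged: [2, 5, 5, 10, 12, 14, 14, 25]

Final merged array: [2, 5, 5, 10, 12, 14, 14, 25]
Total comparisons: 7

The merged array is [2, 5, 5, 10, 12, 14, 14, 25], requiring 7 comparisons. The merge step runs in O(n) time where n is the total number of elements.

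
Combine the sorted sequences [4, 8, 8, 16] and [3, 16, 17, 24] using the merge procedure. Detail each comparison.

Merging process:

Compare 4 vs 3: take 3 from right. Merged: [3]
Compare 4 vs 16: take 4 from left. Merged: [3, 4]
Compare 8 vs 16: take 8 from left. Merged: [3, 4, 8]
Compare 8 vs 16: take 8 from left. Merged: [3, 4, 8, 8]
Compare 16 vs 16: take 16 from left. Merged: [3, 4, 8, 8, 16]
Append remaining from right: [16, 17, 24]. Merged: [3, 4, 8, 8, 16, 16, 17, 24]

Final merged array: [3, 4, 8, 8, 16, 16, 17, 24]
Total comparisons: 5

The merged array is [3, 4, 8, 8, 16, 16, 17, 24], requiring 5 comparisons. The merge step runs in O(n) time where n is the total number of elements.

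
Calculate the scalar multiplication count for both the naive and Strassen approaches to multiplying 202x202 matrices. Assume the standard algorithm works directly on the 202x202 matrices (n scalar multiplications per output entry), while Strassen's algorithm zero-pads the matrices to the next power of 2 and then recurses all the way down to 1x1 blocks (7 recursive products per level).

Matrix multiplication for 202x202 matrices:

Strassen's algorithm requires power-of-2 dimensions. Pad 202x202 to 256x256 (next power of 2).

Standard algorithm: 202^3 = 8242408 multiplications
Strassen's algorithm: 7^(log2(256)) = 7^8 = 5764801 multiplications
Savings: 8242408 - 5764801 = 2477607 multiplications

Standard: 8242408 multiplications (202^3). Strassen: 5764801 multiplications (7^8, after padding to 256x256). Strassen reduces 8 recursive multiplications to 7 at each level.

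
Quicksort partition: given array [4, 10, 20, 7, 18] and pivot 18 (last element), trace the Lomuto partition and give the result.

Lomuto partition with pivot = 18:

Initial array: [4, 10, 20, 7, 18]

arr[0]=4 <= 18: swap with position 0, array becomes [4, 10, 20, 7, 18]
arr[1]=10 <= 18: swap with position 1, array becomes [4, 10, 20, 7, 18]
arr[2]=20 > 18: no swap
arr[3]=7 <= 18: swap with position 2, array becomes [4, 10, 7, 20, 18]

Place pivot at position 3: [4, 10, 7, 18, 20]
Pivot position: 3

After partitioning with pivot 18, the array becomes [4, 10, 7, 18, 20]. The pivot is placed at index 3. All elements to the left of the pivot are <= 18, and all elements to the right are > 18.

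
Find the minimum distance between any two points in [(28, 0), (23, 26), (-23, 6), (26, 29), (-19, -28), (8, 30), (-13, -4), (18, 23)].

Computing all pairwise distances among 8 points:

d((28, 0), (23, 26)) = 26.4764
d((28, 0), (-23, 6)) = 51.3517
d((28, 0), (26, 29)) = 29.0689
d((28, 0), (-19, -28)) = 54.7083
d((28, 0), (8, 30)) = 36.0555
d((28, 0), (-13, -4)) = 41.1947
d((28, 0), (18, 23)) = 25.0799
d((23, 26), (-23, 6)) = 50.1597
d((23, 26), (26, 29)) = 4.2426 <-- minimum
d((23, 26), (-19, -28)) = 68.4105
d((23, 26), (8, 30)) = 15.5242
d((23, 26), (-13, -4)) = 46.8615
d((23, 26), (18, 23)) = 5.831
d((-23, 6), (26, 29)) = 54.1295
d((-23, 6), (-19, -28)) = 34.2345
d((-23, 6), (8, 30)) = 39.2046
d((-23, 6), (-13, -4)) = 14.1421
d((-23, 6), (18, 23)) = 44.3847
d((26, 29), (-19, -28)) = 72.6223
d((26, 29), (8, 30)) = 18.0278
d((26, 29), (-13, -4)) = 51.0882
d((26, 29), (18, 23)) = 10.0
d((-19, -28), (8, 30)) = 63.9766
d((-19, -28), (-13, -4)) = 24.7386
d((-19, -28), (18, 23)) = 63.0079
d((8, 30), (-13, -4)) = 39.9625
d((8, 30), (18, 23)) = 12.2066
d((-13, -4), (18, 23)) = 41.1096

Closest pair: (23, 26) and (26, 29) with distance 4.2426

The closest pair is (23, 26) and (26, 29) with Euclidean distance 4.2426. For 8 points, brute-force pairwise comparison is shown above. For large n, the divide-and-conquer algorithm (sort by x, recurse on halves, check the dividing strip) achieves O(n log n).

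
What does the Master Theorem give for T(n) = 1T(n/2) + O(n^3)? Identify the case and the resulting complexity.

Master Theorem for T(n) = 1T(n/2) + O(n^3):

a = 1, b = 2, c = 3
log_b(a) = log_2(1) = 0.0000

Case 3: c = 3 > log_2(1) = 0.0000
T(n) = O(n^3) = O(n^3)

For T(n) = 1T(n/2) + O(n^3): log_2(1) = 0.0000. This is Case 3 of the Master Theorem (c > log_b(a), work dominated by root), giving O(n^3).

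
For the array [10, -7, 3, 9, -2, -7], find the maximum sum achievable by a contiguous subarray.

Using Kadane's algorithm on [10, -7, 3, 9, -2, -7]:

Scanning through the array:
Position 1 (value -7): max_ending_here = 3, max_so_far = 10
Position 2 (value 3): max_ending_here = 6, max_so_far = 10
Position 3 (value 9): max_ending_here = 15, max_so_far = 15
Position 4 (value -2): max_ending_here = 13, max_so_far = 15
Position 5 (value -7): max_ending_here = 6, max_so_far = 15

Maximum subarray: [10, -7, 3, 9]
Maximum sum: 15

The maximum subarray is [10, -7, 3, 9] with sum 15. This subarray runs from index 0 to index 3.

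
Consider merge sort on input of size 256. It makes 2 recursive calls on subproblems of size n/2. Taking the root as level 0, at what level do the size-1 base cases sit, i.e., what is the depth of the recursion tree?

For divide and conquer with division factor 2:

Problem sizes at each level:
Level 0: 256
Level 1: 128
Level 2: 64
Level 3: 32
Level 4: 16
Level 5: 8
Level 6: 4
Level 7: 2
Level 8: 1

The root is level 0 and the size-1 base case is level 8 (the tree spans levels 0 through 8, i.e. 9 levels counting the root), so the depth is the number of divisions: log_2(256) = 8

The recursion tree depth is log_2(256) = 8. At each level, the problem size is divided by 2, so it takes 8 divisions to reduce to a base case of size 1. The algorithm makes 2 recursive calls at each level.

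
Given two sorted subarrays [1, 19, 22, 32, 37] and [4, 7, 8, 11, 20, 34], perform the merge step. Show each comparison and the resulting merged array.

Merging process:

Compare 1 vs 4: take 1 from left. Merged: [1]
Compare 19 vs 4: take 4 from right. Merged: [1, 4]
Compare 19 vs 7: take 7 from right. Merged: [1, 4, 7]
Compare 19 vs 8: take 8 from right. Merged: [1, 4, 7, 8]
Compare 19 vs 11: take 11 from right. Merged: [1, 4, 7, 8, 11]
Compare 19 vs 20: take 19 from left. Merged: [1, 4, 7, 8, 11, 19]
Compare 22 vs 20: take 20 from right. Merged: [1, 4, 7, 8, 11, 19, 20]
Compare 22 vs 34: take 22 from left. Merged: [1, 4, 7, 8, 11, 19, 20, 22]
Compare 32 vs 34: take 32 from left. Merged: [1, 4, 7, 8, 11, 19, 20, 22, 32]
Compare 37 vs 34: take 34 from right. Merged: [1, 4, 7, 8, 11, 19, 20, 22, 32, 34]
Append remaining from left: [37]. Merged: [1, 4, 7, 8, 11, 19, 20, 22, 32, 34, 37]

Final merged array: [1, 4, 7, 8, 11, 19, 20, 22, 32, 34, 37]
Total comparisons: 10

The merged array is [1, 4, 7, 8, 11, 19, 20, 22, 32, 34, 37], requiring 10 comparisons. The merge step runs in O(n) time where n is the total number of elements.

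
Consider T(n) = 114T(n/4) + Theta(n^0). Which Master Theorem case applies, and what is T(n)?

Master Theorem for T(n) = 114T(n/4) + O(n^0):

a = 114, b = 4, c = 0
log_b(a) = log_4(114) = 3.4164

Case 1: c = 0 < log_4(114) = 3.4164
T(n) = O(n^(log_4 114))

For T(n) = 114T(n/4) + O(n^0): log_4(114) = 3.4164. This is Case 1 of the Master Theorem (c < log_b(a), work dominated by leaves), giving O(n^(log_4 114)).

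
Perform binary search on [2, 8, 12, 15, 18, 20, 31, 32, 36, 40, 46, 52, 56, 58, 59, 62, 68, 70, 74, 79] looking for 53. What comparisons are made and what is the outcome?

Binary search for 53 in [2, 8, 12, 15, 18, 20, 31, 32, 36, 40, 46, 52, 56, 58, 59, 62, 68, 70, 74, 79]:

lo=0, hi=19, mid=9, arr[mid]=40 -> 40 < 53, search right half
lo=10, hi=19, mid=14, arr[mid]=59 -> 59 > 53, search left half
lo=10, hi=13, mid=11, arr[mid]=52 -> 52 < 53, search right half
lo=12, hi=13, mid=12, arr[mid]=56 -> 56 > 53, search left half
lo=12 > hi=11, target 53 not found

Binary search determines that 53 is not in the array after 4 comparisons. The search space was exhausted without finding the target.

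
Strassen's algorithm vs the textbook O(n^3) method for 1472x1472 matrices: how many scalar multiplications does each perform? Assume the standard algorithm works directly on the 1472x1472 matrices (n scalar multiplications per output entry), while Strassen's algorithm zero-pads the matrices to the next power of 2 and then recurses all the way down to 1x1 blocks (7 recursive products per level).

Matrix multiplication for 1472x1472 matrices:

Strassen's algorithm requires power-of-2 dimensions. Pad 1472x1472 to 2048x2048 (next power of 2).

Standard algorithm: 1472^3 = 3189506048 multiplications
Strassen's algorithm: 7^(log2(2048)) = 7^11 = 1977326743 multiplications
Savings: 3189506048 - 1977326743 = 1212179305 multiplications

Standard: 3189506048 multiplications (1472^3). Strassen: 1977326743 multiplications (7^11, after padding to 2048x2048). Strassen reduces 8 recursive multiplications to 7 at each level.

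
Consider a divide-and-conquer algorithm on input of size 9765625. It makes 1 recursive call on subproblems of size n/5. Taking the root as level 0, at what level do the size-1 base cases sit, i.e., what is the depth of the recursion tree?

For divide and conquer with division factor 5:

Problem sizes at each level:
Level 0: 9765625
Level 1: 1953125
Level 2: 390625
Level 3: 78125
Level 4: 15625
Level 5: 3125
Level 6: 625
Level 7: 125
Level 8: 25
Level 9: 5
Level 10: 1

The root is level 0 and the size-1 base case is level 10 (the tree spans levels 0 through 10, i.e. 11 levels counting the root), so the depth is the number of divisions: log_5(9765625) = 10

The recursion tree depth is log_5(9765625) = 10. At each level, the problem size is divided by 5, so it takes 10 divisions to reduce to a base case of size 1. The algorithm makes 1 recursive call at each level.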